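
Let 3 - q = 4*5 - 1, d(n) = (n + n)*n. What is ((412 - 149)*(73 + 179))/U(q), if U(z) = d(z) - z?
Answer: 5523/44 ≈ 125.52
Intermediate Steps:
d(n) = 2*n**2 (d(n) = (2*n)*n = 2*n**2)
q = -16 (q = 3 - (4*5 - 1) = 3 - (20 - 1) = 3 - 1*19 = 3 - 19 = -16)
U(z) = -z + 2*z**2 (U(z) = 2*z**2 - z = -z + 2*z**2)
((412 - 149)*(73 + 179))/U(q) = ((412 - 149)*(73 + 179))/((-16*(-1 + 2*(-16)))) = (263*252)/((-16*(-1 - 32))) = 66276/((-16*(-33))) = 66276/528 = 66276*(1/528) = 5523/44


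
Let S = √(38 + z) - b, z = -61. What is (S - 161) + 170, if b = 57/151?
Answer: 1302/151 + I*√23 ≈ 8.6225 + 4.7958*I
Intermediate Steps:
b = 57/151 (b = 57*(1/151) = 57/151 ≈ 0.37748)
S = -57/151 + I*√23 (S = √(38 - 61) - 1*57/151 = √(-23) - 57/151 = I*√23 - 57/151 = -57/151 + I*√23 ≈ -0.37748 + 4.7958*I)
(S - 161) + 170 = ((-57/151 + I*√23) - 161) + 170 = (-24368/151 + I*√23) + 170 = 1302/151 + I*√23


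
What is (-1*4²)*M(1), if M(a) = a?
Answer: -16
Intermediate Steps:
(-1*4²)*M(1) = -1*4²*1 = -1*16*1 = -16*1 = -16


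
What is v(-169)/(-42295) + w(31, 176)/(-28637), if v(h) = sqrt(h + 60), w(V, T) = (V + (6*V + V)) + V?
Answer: -279/28637 - I*sqrt(109)/42295 ≈ -0.0097426 - 0.00024684*I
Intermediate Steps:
w(V, T) = 9*V (w(V, T) = (V + 7*V) + V = 8*V + V = 9*V)
v(h) = sqrt(60 + h)
v(-169)/(-42295) + w(31, 176)/(-28637) = sqrt(60 - 169)/(-42295) + (9*31)/(-28637) = sqrt(-109)*(-1/42295) + 279*(-1/28637) = (I*sqrt(109))*(-1/42295) - 279/28637 = -I*sqrt(109)/42295 - 279/28637 = -279/28637 - I*sqrt(109)/42295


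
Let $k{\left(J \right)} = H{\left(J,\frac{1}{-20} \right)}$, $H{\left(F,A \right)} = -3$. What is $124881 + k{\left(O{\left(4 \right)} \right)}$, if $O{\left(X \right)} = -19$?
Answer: $124878$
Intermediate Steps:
$k{\left(J \right)} = -3$
$124881 + k{\left(O{\left(4 \right)} \right)} = 124881 - 3 = 124878$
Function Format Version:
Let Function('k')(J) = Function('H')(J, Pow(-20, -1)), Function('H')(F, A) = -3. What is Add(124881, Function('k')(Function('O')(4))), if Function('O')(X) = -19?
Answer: 124878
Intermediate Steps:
Function('k')(J) = -3
Add(124881, Function('k')(Function('O')(4))) = Add(124881, -3) = 124878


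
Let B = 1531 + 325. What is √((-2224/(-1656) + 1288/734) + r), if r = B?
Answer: √1192154488918/25323 ≈ 43.117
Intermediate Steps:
B = 1856
r = 1856
√((-2224/(-1656) + 1288/734) + r) = √((-2224/(-1656) + 1288/734) + 1856) = √((-2224*(-1/1656) + 1288*(1/734)) + 1856) = √((278/207 + 644/367) + 1856) = √(235334/75969 + 1856) = √(141233798/75969) = √1192154488918/25323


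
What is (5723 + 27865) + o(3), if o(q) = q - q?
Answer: 33588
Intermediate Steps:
o(q) = 0
(5723 + 27865) + o(3) = (5723 + 27865) + 0 = 33588 + 0 = 33588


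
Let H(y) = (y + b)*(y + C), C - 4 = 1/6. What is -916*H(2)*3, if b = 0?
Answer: -33892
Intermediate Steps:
C = 25/6 (C = 4 + 1/6 = 25/6 ≈ 4.1667)
H(y) = y*(25/6 + y) (H(y) = (y + 0)*(y + 25/6) = y*(25/6 + y))
-916*H(2)*3 = -916*(1/6)*2*(25 + 6*2)*3 = -916*(1/6)*2*(25 + 12)*3 = -916*(1/6)*2*37*3 = -33892*3/3 = -916*37 = -33892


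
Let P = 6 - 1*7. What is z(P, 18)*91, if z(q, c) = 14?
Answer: 1274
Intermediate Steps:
P = -1 (P = 6 - 7 = -1)
z(P, 18)*91 = 14*91 = 1274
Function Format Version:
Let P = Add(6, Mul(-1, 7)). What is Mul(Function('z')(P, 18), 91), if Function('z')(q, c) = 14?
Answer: 1274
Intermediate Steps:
P = -1 (P = Add(6, -7) = -1)
Mul(Function('z')(P, 18), 91) = Mul(14, 91) = 1274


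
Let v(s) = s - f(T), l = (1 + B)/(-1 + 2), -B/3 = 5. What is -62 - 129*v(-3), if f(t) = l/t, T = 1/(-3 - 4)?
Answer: 12967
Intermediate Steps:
B = -15 (B = -3*5 = -15)
T = -1/7 (T = 1/(-7) = -1/7 ≈ -0.14286)
l = -14 (l = (1 - 15)/(-1 + 2) = -14/1 = -14*1 = -14)
f(t) = -14/t
v(s) = -98 + s (v(s) = s - (-14)/(-1/7) = s - (-14)*(-7) = s - 1*98 = s - 98 = -98 + s)
-62 - 129*v(-3) = -62 - 129*(-98 - 3) = -62 - 129*(-101) = -62 + 13029 = 12967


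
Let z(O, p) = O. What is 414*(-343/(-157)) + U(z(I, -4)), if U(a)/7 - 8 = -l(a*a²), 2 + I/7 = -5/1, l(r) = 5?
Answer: 145299/157 ≈ 925.47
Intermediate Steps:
I = -49 (I = -14 + 7*(-5/1) = -14 + 7*(-5*1) = -14 + 7*(-5) = -14 - 35 = -49)
U(a) = 21 (U(a) = 56 + 7*(-1*5) = 56 + 7*(-5) = 56 - 35 = 21)
414*(-343/(-157)) + U(z(I, -4)) = 414*(-343/(-157)) + 21 = 414*(-343*(-1/157)) + 21 = 414*(343/157) + 21 = 142002/157 + 21 = 145299/157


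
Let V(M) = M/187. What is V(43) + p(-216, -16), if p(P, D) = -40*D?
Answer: 119723/187 ≈ 640.23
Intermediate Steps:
V(M) = M/187 (V(M) = M*(1/187) = M/187)
V(43) + p(-216, -16) = (1/187)*43 - 40*(-16) = 43/187 + 640 = 119723/187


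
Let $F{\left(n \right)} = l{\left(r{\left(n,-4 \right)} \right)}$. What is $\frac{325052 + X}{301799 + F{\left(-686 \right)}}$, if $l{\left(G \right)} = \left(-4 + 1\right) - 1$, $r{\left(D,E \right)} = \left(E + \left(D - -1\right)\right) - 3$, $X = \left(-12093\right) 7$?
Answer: $\frac{240401}{301795} \approx 0.79657$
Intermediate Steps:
$X = -84651$
$r{\left(D,E \right)} = -2 + D + E$ ($r{\left(D,E \right)} = \left(E + \left(D + 1\right)\right) - 3 = \left(E + \left(1 + D\right)\right) - 3 = \left(1 + D + E\right) - 3 = -2 + D + E$)
$l{\left(G \right)} = -4$ ($l{\left(G \right)} = -3 - 1 = -4$)
$F{\left(n \right)} = -4$
$\frac{325052 + X}{301799 + F{\left(-686 \right)}} = \frac{325052 - 84651}{301799 - 4} = \frac{240401}{301795}$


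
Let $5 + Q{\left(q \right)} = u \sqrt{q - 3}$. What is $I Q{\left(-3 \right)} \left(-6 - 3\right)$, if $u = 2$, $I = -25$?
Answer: $-1125 + 450 i \sqrt{6} \approx -1125.0 + 1102.3 i$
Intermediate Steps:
$Q{\left(q \right)} = -5 + 2 \sqrt{-3 + q}$ ($Q{\left(q \right)} = -5 + 2 \sqrt{q - 3} = -5 + 2 \sqrt{-3 + q}$)
$I Q{\left(-3 \right)} \left(-6 - 3\right) = - 25 \left(-5 + 2 \sqrt{-3 - 3}\right) \left(-6 - 3\right) = - 25 \left(-5 + 2 \sqrt{-6}\right) \left(-6 - 3\right) = - 25 \left(-5 + 2 i \sqrt{6}\right) \left(-9\right) = \left(125 - 50 i \sqrt{6}\right) \left(-9\right) = -1125 + 450 i \sqrt{6}$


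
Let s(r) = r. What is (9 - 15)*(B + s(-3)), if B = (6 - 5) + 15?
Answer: -78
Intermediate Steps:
B = 16 (B = 1 + 15 = 16)
(9 - 15)*(B + s(-3)) = (9 - 15)*(16 - 3) = -6*13 = -78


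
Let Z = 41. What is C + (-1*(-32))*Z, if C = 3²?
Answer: 1321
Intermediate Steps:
C = 9
C + (-1*(-32))*Z = 9 - 1*(-32)*41 = 9 + 32*41 = 9 + 1312 = 1321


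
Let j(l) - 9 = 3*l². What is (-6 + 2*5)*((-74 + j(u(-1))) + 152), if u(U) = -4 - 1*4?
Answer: 1116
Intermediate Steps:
u(U) = -8 (u(U) = -4 - 4 = -8)
j(l) = 9 + 3*l²
(-6 + 2*5)*((-74 + j(u(-1))) + 152) = (-6 + 2*5)*((-74 + (9 + 3*(-8)²)) + 152) = (-6 + 10)*((-74 + (9 + 3*64)) + 152) = 4*((-74 + (9 + 192)) + 152) = 4*((-74 + 201) + 152) = 4*(127 + 152) = 4*279 = 1116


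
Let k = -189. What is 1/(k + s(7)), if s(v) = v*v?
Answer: -1/140 ≈ -0.0071429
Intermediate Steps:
s(v) = v**2
1/(k + s(7)) = 1/(-189 + 7**2) = 1/(-189 + 49) = 1/(-140) = -1/140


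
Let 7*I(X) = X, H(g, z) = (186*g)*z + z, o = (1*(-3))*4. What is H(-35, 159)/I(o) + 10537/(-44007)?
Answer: 106269777725/176028 ≈ 6.0371e+5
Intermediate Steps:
o = -12 (o = -3*4 = -12)
H(g, z) = z + 186*g*z (H(g, z) = 186*g*z + z = z + 186*g*z)
I(X) = X/7
H(-35, 159)/I(o) + 10537/(-44007) = (159*(1 + 186*(-35)))/(((⅐)*(-12))) + 10537/(-44007) = (159*(1 - 6510))/(-12/7) + 10537*(-1/44007) = (159*(-6509))*(-7/12) - 10537/44007 = -1034931*(-7/12) - 10537/44007 = 2414839/4 - 10537/44007 = 106269777725/176028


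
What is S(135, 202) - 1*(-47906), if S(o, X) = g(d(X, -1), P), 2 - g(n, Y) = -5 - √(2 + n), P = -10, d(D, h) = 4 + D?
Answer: 47913 + 4*√13 ≈ 47927.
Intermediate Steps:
g(n, Y) = 7 + √(2 + n) (g(n, Y) = 2 - (-5 - √(2 + n)) = 2 + (5 + √(2 + n)) = 7 + √(2 + n))
S(o, X) = 7 + √(6 + X) (S(o, X) = 7 + √(2 + (4 + X)) = 7 + √(6 + X))
S(135, 202) - 1*(-47906) = (7 + √(6 + 202)) - 1*(-47906) = (7 + √208) + 47906 = (7 + 4*√13) + 47906 = 47913 + 4*√13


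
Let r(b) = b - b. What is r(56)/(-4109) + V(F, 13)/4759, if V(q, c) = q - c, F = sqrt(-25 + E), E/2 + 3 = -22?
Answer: -13/4759 + 5*I*sqrt(3)/4759 ≈ -0.0027317 + 0.0018198*I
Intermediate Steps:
E = -50 (E = -6 + 2*(-22) = -6 - 44 = -50)
r(b) = 0
F = 5*I*sqrt(3) (F = sqrt(-25 - 50) = sqrt(-75) = 5*I*sqrt(3) ≈ 8.6602*I)
r(56)/(-4109) + V(F, 13)/4759 = 0/(-4109) + (5*I*sqrt(3) - 1*13)/4759 = 0*(-1/4109) + (5*I*sqrt(3) - 13)*(1/4759) = 0 + (-13 + 5*I*sqrt(3))*(1/4759) = 0 + (-13/4759 + 5*I*sqrt(3)/4759) = -13/4759 + 5*I*sqrt(3)/4759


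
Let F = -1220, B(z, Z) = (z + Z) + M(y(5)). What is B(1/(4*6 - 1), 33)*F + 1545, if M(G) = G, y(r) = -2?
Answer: -835545/23 ≈ -36328.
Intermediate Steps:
B(z, Z) = -2 + Z + z (B(z, Z) = (z + Z) - 2 = (Z + z) - 2 = -2 + Z + z)
B(1/(4*6 - 1), 33)*F + 1545 = (-2 + 33 + 1/(4*6 - 1))*(-1220) + 1545 = (-2 + 33 + 1/(24 - 1))*(-1220) + 1545 = (-2 + 33 + 1/23)*(-1220) + 1545 = (714/23)*(-1220) + 1545 = -871080/23 + 1545 = -835545/23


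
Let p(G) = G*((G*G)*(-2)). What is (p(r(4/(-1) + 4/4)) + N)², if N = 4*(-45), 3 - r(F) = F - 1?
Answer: 749956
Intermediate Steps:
r(F) = 4 - F (r(F) = 3 - (F - 1) = 3 - (-1 + F) = 3 + (1 - F) = 4 - F)
N = -180
p(G) = -2*G³ (p(G) = G*(G²*(-2)) = G*(-2*G²) = -2*G³)
(p(r(4/(-1) + 4/4)) + N)² = (-2*(4 - (4/(-1) + 4/4))³ - 180)² = (-2*(4 - (4*(-1) + 4*(¼)))³ - 180)² = (-2*(4 - (-4 + 1))³ - 180)² = (-2*(4 - 1*(-3))³ - 180)² = (-2*(4 + 3)³ - 180)² = (-2*7³ - 180)² = (-2*343 - 180)² = (-686 - 180)² = (-866)² = 749956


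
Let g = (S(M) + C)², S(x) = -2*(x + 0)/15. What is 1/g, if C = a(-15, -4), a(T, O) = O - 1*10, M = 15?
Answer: 1/256 ≈ 0.0039063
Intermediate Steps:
a(T, O) = -10 + O (a(T, O) = O - 10 = -10 + O)
C = -14 (C = -10 - 4 = -14)
S(x) = -2*x/15 (S(x) = -2*x*(1/15) = -2*x/15)
g = 256 (g = (-2/15*15 - 14)² = (-2 - 14)² = (-16)² = 256)
1/g = 1/256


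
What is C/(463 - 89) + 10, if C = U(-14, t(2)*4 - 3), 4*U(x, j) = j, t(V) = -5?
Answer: 14937/1496 ≈ 9.9846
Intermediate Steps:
U(x, j) = j/4
C = -23/4 (C = (-5*4 - 3)/4 = (-20 - 3)/4 = (1/4)*(-23) = -23/4 ≈ -5.7500)
C/(463 - 89) + 10 = -23/4/(463 - 89) + 10 = -23/4/374 + 10 = (1/374)*(-23/4) + 10 = -23/1496 + 10 = 14937/1496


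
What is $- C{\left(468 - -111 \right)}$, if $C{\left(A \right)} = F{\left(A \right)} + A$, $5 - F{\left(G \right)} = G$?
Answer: $-5$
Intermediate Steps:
$F{\left(G \right)} = 5 - G$
$C{\left(A \right)} = 5$ ($C{\left(A \right)} = \left(5 - A\right) + A = 5$)
$- C{\left(468 - -111 \right)} = \left(-1\right) 5 = -5$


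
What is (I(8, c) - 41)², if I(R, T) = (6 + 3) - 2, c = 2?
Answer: 1156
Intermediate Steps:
I(R, T) = 7 (I(R, T) = 9 - 2 = 7)
(I(8, c) - 41)² = (7 - 41)² = (-34)² = 1156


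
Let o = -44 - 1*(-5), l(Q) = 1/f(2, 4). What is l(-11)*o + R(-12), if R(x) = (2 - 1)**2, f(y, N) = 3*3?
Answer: -10/3 ≈ -3.3333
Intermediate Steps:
f(y, N) = 9
l(Q) = 1/9
o = -39 (o = -44 + 5 = -39)
R(x) = 1 (R(x) = 1**2 = 1)
l(-11)*o + R(-12) = (1/9)*(-39) + 1 = -13/3 + 1 = -10/3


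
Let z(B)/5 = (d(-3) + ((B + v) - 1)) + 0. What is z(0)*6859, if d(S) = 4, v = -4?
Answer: -34295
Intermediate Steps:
z(B) = -5 + 5*B (z(B) = 5*((4 + ((B - 4) - 1)) + 0) = 5*((4 + ((-4 + B) - 1)) + 0) = 5*((4 + (-5 + B)) + 0) = 5*((-1 + B) + 0) = 5*(-1 + B) = -5 + 5*B)
z(0)*6859 = (-5 + 5*0)*6859 = (-5 + 0)*6859 = -5*6859 = -34295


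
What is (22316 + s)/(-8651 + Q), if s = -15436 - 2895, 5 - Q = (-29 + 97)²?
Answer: -797/2654 ≈ -0.30030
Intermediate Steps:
Q = -4619 (Q = 5 - (-29 + 97)² = 5 - 1*68² = 5 - 1*4624 = 5 - 4624 = -4619)
s = -18331
(22316 + s)/(-8651 + Q) = (22316 - 18331)/(-8651 - 4619) = 3985/(-13270) = 3985*(-1/13270) = -797/2654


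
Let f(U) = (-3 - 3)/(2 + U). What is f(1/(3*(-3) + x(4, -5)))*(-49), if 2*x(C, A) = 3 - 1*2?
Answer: 2499/16 ≈ 156.19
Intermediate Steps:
x(C, A) = ½ (x(C, A) = (3 - 1*2)/2 = (3 - 2)/2 = (½)*1 = ½)
f(U) = -6/(2 + U)
f(1/(3*(-3) + x(4, -5)))*(-49) = -6/(2 + 1/(3*(-3) + ½))*(-49) = -6/(2 + 1/(-9 + ½))*(-49) = -6/(2 + 1/(-17/2))*(-49) = -6/(2 - 2/17)*(-49) = -6/32/17*(-49) = -6*17/32*(-49) = -51/16*(-49) = 2499/16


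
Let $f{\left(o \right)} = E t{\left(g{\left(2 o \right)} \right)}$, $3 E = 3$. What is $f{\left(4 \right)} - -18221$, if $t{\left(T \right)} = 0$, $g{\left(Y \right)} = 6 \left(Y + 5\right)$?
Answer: $18221$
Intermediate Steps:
$E = 1$ ($E = \frac{1}{3} \cdot 3 = 1$)
$g{\left(Y \right)} = 30 + 6 Y$ ($g{\left(Y \right)} = 6 \left(5 + Y\right) = 30 + 6 Y$)
$f{\left(o \right)} = 0$ ($f{\left(o \right)} = 1 \cdot 0 = 0$)
$f{\left(4 \right)} - -18221 = 0 - -18221 = 0 + 18221 = 18221$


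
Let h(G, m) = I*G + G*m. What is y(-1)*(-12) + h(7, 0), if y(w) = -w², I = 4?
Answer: 40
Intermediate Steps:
h(G, m) = 4*G + G*m
y(-1)*(-12) + h(7, 0) = -1*(-1)²*(-12) + 7*(4 + 0) = -1*1*(-12) + 7*4 = -1*(-12) + 28 = 12 + 28 = 40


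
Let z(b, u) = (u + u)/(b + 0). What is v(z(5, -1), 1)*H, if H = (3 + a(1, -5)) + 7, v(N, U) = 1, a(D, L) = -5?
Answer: 5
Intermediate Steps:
z(b, u) = 2*u/b (z(b, u) = (2*u)/b = 2*u/b)
H = 5 (H = (3 - 5) + 7 = -2 + 7 = 5)
v(z(5, -1), 1)*H = 1*5 = 5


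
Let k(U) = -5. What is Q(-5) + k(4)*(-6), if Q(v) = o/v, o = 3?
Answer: 147/5 ≈ 29.400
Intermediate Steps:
Q(v) = 3/v
Q(-5) + k(4)*(-6) = 3/(-5) - 5*(-6) = 3*(-⅕) + 30 = -⅗ + 30 = 147/5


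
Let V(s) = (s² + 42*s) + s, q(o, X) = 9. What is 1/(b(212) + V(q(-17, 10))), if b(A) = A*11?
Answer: 1/2800 ≈ 0.00035714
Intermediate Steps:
b(A) = 11*A
V(s) = s² + 43*s
1/(b(212) + V(q(-17, 10))) = 1/(11*212 + 9*(43 + 9)) = 1/(2332 + 9*52) = 1/(2332 + 468) = 1/2800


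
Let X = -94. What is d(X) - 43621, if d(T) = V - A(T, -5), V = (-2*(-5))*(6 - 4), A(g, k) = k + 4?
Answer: -43600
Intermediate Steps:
A(g, k) = 4 + k
V = 20 (V = 10*2 = 20)
d(T) = 21 (d(T) = 20 - (4 - 5) = 20 - 1*(-1) = 20 + 1 = 21)
d(X) - 43621 = 21 - 43621 = -43600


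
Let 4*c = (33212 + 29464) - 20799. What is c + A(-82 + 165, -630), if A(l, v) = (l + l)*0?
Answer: 41877/4 ≈ 10469.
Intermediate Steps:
A(l, v) = 0 (A(l, v) = (2*l)*0 = 0)
c = 41877/4 (c = ((33212 + 29464) - 20799)/4 = (62676 - 20799)/4 = (1/4)*41877 = 41877/4 ≈ 10469.)
c + A(-82 + 165, -630) = 41877/4 + 0 = 41877/4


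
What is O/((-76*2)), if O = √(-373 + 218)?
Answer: -I*√155/152 ≈ -0.081907*I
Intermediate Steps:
O = I*√155 (O = √(-155) = I*√155 ≈ 12.45*I)
O/((-76*2)) = (I*√155)/((-76*2)) = (I*√155)/(-152) = (I*√155)*(-1/152) = -I*√155/152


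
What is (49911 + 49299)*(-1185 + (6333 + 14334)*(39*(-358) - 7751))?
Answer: -44519868032760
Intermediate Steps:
(49911 + 49299)*(-1185 + (6333 + 14334)*(39*(-358) - 7751)) = 99210*(-1185 + 20667*(-13962 - 7751)) = 99210*(-1185 + 20667*(-21713)) = 99210*(-1185 - 448742571) = 99210*(-448743756) = -44519868032760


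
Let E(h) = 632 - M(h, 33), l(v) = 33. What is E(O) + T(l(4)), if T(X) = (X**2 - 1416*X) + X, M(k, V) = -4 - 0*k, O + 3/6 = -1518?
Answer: -44970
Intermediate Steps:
O = -3037/2 (O = -1/2 - 1518 = -3037/2 ≈ -1518.5)
M(k, V) = -4 (M(k, V) = -4 - 1*0 = -4 + 0 = -4)
E(h) = 636 (E(h) = 632 - 1*(-4) = 632 + 4 = 636)
T(X) = X**2 - 1415*X
E(O) + T(l(4)) = 636 + 33*(-1415 + 33) = 636 + 33*(-1382) = 636 - 45606 = -44970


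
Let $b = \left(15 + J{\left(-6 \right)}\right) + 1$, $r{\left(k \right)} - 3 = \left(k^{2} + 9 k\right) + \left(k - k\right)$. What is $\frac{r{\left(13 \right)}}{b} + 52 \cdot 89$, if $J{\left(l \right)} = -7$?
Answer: $\frac{41941}{9} \approx 4660.1$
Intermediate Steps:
$r{\left(k \right)} = 3 + k^{2} + 9 k$ ($r{\left(k \right)} = 3 + \left(\left(k^{2} + 9 k\right) + \left(k - k\right)\right) = 3 + \left(\left(k^{2} + 9 k\right) + 0\right) = 3 + \left(k^{2} + 9 k\right) = 3 + k^{2} + 9 k$)
$b = 9$ ($b = \left(15 - 7\right) + 1 = 8 + 1 = 9$)
$\frac{r{\left(13 \right)}}{b} + 52 \cdot 89 = \frac{3 + 13^{2} + 9 \cdot 13}{9} + 52 \cdot 89 = \left(3 + 169 + 117\right) \frac{1}{9} + 4628 = 289 \cdot \frac{1}{9} + 4628 = \frac{289}{9} + 4628 = \frac{41941}{9}$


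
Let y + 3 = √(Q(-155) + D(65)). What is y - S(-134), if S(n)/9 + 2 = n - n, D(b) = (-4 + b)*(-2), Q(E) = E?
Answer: 15 + I*√277 ≈ 15.0 + 16.643*I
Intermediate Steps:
D(b) = 8 - 2*b
S(n) = -18 (S(n) = -18 + 9*(n - n) = -18 + 9*0 = -18 + 0 = -18)
y = -3 + I*√277 (y = -3 + √(-155 + (8 - 2*65)) = -3 + √(-155 + (8 - 130)) = -3 + √(-155 - 122) = -3 + √(-277) = -3 + I*√277 ≈ -3.0 + 16.643*I)
y - S(-134) = (-3 + I*√277) - 1*(-18) = (-3 + I*√277) + 18 = 15 + I*√277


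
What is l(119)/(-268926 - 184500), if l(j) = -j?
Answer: 119/453426 ≈ 0.00026245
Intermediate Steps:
l(119)/(-268926 - 184500) = (-1*119)/(-268926 - 184500) = -119/(-453426) = -119*(-1/453426) = 119/453426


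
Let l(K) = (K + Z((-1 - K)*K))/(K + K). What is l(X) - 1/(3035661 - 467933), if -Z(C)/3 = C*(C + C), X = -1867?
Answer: 50076949846620631/2567728 ≈ 1.9502e+10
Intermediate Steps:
Z(C) = -6*C² (Z(C) = -3*C*(C + C) = -3*C*2*C = -6*C²)
l(K) = (K - 6*K²*(-1 - K)²)/(2*K) (l(K) = (K - 6*K²*(-1 - K)²)/(K + K) = (K - 6*K²*(-1 - K)²)/((2*K)) = (K - 6*K²*(-1 - K)²)*(1/(2*K)) = (K - 6*K²*(-1 - K)²)/(2*K))
l(X) - 1/(3035661 - 467933) = (½ - 3*(-1867)*(1 - 1867)²) - 1/(3035661 - 467933) = (½ - 3*(-1867)*(-1866)²) - 1/2567728 = (½ - 3*(-1867)*3481956) - 1*1/2567728 = (½ + 19502435556) - 1/2567728 = 39004871113/2 - 1/2567728 = 50076949846620631/2567728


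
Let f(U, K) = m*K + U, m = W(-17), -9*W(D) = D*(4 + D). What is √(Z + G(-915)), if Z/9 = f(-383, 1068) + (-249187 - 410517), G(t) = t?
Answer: 3*I*√686414 ≈ 2485.5*I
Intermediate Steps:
W(D) = -D*(4 + D)/9
m = -221/9 (m = -⅑*(-17)*(4 - 17) = -⅑*(-17)*(-13) = -221/9 ≈ -24.556)
f(U, K) = U - 221*K/9 (f(U, K) = -221*K/9 + U = U - 221*K/9)
Z = -6176811 (Z = 9*((-383 - 221/9*1068) + (-249187 - 410517)) = 9*((-383 - 78676/3) - 659704) = 9*(-79825/3 - 659704) = 9*(-2058937/3) = -6176811)
√(Z + G(-915)) = √(-6176811 - 915) = √(-6177726) = 3*I*√686414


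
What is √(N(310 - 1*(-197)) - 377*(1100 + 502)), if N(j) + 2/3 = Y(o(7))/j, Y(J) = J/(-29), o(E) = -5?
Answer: 11*I*√6384754173/1131 ≈ 777.15*I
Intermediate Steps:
Y(J) = -J/29 (Y(J) = J*(-1/29) = -J/29)
N(j) = -⅔ + 5/(29*j) (N(j) = -⅔ + (-1/29*(-5))/j = -⅔ + 5/(29*j))
√(N(310 - 1*(-197)) - 377*(1100 + 502)) = √((15 - 58*(310 - 1*(-197)))/(87*(310 - 1*(-197))) - 377*(1100 + 502)) = √((15 - 58*(310 + 197))/(87*(310 + 197)) - 377*1602) = √((1/87)*(15 - 58*507)/507 - 603954) = √((1/87)*(1/507)*(15 - 29406) - 603954) = √((1/87)*(1/507)*(-29391) - 603954) = √(-9797/14703 - 603954) = √(-8879945459/14703) = 11*I*√6384754173/1131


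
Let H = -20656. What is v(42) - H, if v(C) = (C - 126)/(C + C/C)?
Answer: 888124/43 ≈ 20654.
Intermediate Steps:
v(C) = (-126 + C)/(1 + C) (v(C) = (-126 + C)/(C + 1) = (-126 + C)/(1 + C))
v(42) - H = (-126 + 42)/(1 + 42) - 1*(-20656) = -84/43 + 20656 = 888124/43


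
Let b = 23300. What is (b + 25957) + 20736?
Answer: 69993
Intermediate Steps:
(b + 25957) + 20736 = (23300 + 25957) + 20736 = 49257 + 20736 = 69993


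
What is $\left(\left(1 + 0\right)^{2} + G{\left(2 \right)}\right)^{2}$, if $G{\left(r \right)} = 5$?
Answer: $36$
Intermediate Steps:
$\left(\left(1 + 0\right)^{2} + G{\left(2 \right)}\right)^{2} = \left(\left(1 + 0\right)^{2} + 5\right)^{2} = \left(1^{2} + 5\right)^{2} = \left(1 + 5\right)^{2} = 6^{2} = 36$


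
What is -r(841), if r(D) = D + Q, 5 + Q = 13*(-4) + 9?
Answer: -793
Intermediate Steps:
Q = -48 (Q = -5 + (13*(-4) + 9) = -5 + (-52 + 9) = -5 - 43 = -48)
r(D) = -48 + D (r(D) = D - 48 = -48 + D)
-r(841) = -(-48 + 841) = -1*793 = -793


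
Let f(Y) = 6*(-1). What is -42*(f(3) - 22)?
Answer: 1176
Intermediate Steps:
f(Y) = -6
-42*(f(3) - 22) = -42*(-6 - 22) = -42*(-28) = 1176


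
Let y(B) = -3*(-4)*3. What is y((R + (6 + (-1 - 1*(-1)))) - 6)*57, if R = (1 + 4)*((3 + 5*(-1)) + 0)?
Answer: 2052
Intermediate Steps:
R = -10 (R = 5*((3 - 5) + 0) = 5*(-2 + 0) = 5*(-2) = -10)
y(B) = 36 (y(B) = 12*3 = 36)
y((R + (6 + (-1 - 1*(-1)))) - 6)*57 = 36*57 = 2052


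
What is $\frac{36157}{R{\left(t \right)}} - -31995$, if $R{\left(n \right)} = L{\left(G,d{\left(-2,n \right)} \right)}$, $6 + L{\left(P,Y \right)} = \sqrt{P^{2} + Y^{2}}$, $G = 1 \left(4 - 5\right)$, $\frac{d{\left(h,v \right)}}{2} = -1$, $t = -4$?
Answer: $\frac{774903}{31} - \frac{36157 \sqrt{5}}{31} \approx 22389.0$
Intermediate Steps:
$d{\left(h,v \right)} = -2$ ($d{\left(h,v \right)} = 2 \left(-1\right) = -2$)
$G = -1$ ($G = 1 \left(-1\right) = -1$)
$L{\left(P,Y \right)} = -6 + \sqrt{P^{2} + Y^{2}}$
$R{\left(n \right)} = -6 + \sqrt{5}$ ($R{\left(n \right)} = -6 + \sqrt{\left(-1\right)^{2} + \left(-2\right)^{2}} = -6 + \sqrt{1 + 4} = -6 + \sqrt{5}$)
$\frac{36157}{R{\left(t \right)}} - -31995 = \frac{36157}{-6 + \sqrt{5}} - -31995 = \frac{36157}{-6 + \sqrt{5}} + 31995 = 31995 + \frac{36157}{-6 + \sqrt{5}}$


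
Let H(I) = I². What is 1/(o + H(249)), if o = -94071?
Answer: -1/32070 ≈ -3.1182e-5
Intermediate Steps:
1/(o + H(249)) = 1/(-94071 + 249²) = 1/(-94071 + 62001) = 1/(-32070) = -1/32070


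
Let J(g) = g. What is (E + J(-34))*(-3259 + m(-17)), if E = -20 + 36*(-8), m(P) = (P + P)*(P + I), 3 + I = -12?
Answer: 742482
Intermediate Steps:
I = -15 (I = -3 - 12 = -15)
m(P) = 2*P*(-15 + P) (m(P) = (P + P)*(P - 15) = (2*P)*(-15 + P) = 2*P*(-15 + P))
E = -308 (E = -20 - 288 = -308)
(E + J(-34))*(-3259 + m(-17)) = (-308 - 34)*(-3259 + 2*(-17)*(-15 - 17)) = -342*(-3259 + 2*(-17)*(-32)) = -342*(-3259 + 1088) = -342*(-2171) = 742482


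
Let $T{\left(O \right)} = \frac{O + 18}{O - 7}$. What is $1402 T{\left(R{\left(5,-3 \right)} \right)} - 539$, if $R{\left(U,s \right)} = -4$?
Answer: $- \frac{25557}{11} \approx -2323.4$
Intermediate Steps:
$T{\left(O \right)} = \frac{18 + O}{-7 + O}$
$1402 T{\left(R{\left(5,-3 \right)} \right)} - 539 = 1402 \frac{18 - 4}{-7 - 4} - 539 = 1402 \frac{1}{-11} \cdot 14 - 539 = 1402 \left(\left(- \frac{1}{11}\right) 14\right) - 539 = 1402 \left(- \frac{14}{11}\right) - 539 = - \frac{19628}{11} - 539 = - \frac{25557}{11}$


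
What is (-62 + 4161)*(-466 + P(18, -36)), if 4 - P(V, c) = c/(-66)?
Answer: -20855712/11 ≈ -1.8960e+6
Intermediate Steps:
P(V, c) = 4 + c/66 (P(V, c) = 4 - c/(-66) = 4 - c*(-1)/66 = 4 - (-1)*c/66 = 4 + c/66)
(-62 + 4161)*(-466 + P(18, -36)) = (-62 + 4161)*(-466 + (4 + (1/66)*(-36))) = 4099*(-466 + (4 - 6/11)) = 4099*(-466 + 38/11) = 4099*(-5088/11) = -20855712/11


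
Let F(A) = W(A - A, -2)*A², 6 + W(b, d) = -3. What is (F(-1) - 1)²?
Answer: 100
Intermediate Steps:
W(b, d) = -9 (W(b, d) = -6 - 3 = -9)
F(A) = -9*A²
(F(-1) - 1)² = (-9*(-1)² - 1)² = (-9*1 - 1)² = (-9 - 1)² = (-10)² = 100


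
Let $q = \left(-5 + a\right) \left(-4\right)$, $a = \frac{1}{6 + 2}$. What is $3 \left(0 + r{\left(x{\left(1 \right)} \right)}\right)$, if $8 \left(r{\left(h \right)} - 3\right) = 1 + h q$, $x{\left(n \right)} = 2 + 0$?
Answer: $24$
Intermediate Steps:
$a = \frac{1}{8} \approx 0.125$
$x{\left(n \right)} = 2$
$q = \frac{39}{2}$ ($q = \left(-5 + \frac{1}{8}\right) \left(-4\right) = \left(- \frac{39}{8}\right) \left(-4\right) = \frac{39}{2} \approx 19.5$)
$r{\left(h \right)} = \frac{25}{8} + \frac{39 h}{16}$ ($r{\left(h \right)} = 3 + \frac{1 + h \frac{39}{2}}{8} = 3 + \frac{1 + \frac{39 h}{2}}{8} = 3 + \left(\frac{1}{8} + \frac{39 h}{16}\right) = \frac{25}{8} + \frac{39 h}{16}$)
$3 \left(0 + r{\left(x{\left(1 \right)} \right)}\right) = 3 \left(0 + \left(\frac{25}{8} + \frac{39}{16} \cdot 2\right)\right) = 3 \left(0 + \left(\frac{25}{8} + \frac{39}{8}\right)\right) = 3 \left(0 + 8\right) = 3 \cdot 8 = 24$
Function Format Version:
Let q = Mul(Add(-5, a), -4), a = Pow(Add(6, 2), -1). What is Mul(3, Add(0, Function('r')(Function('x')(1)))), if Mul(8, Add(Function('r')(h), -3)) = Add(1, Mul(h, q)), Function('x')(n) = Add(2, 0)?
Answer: 24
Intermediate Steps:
a = Rational(1, 8) (a = Pow(8, -1) = Rational(1, 8) ≈ 0.12500)
Function('x')(n) = 2
q = Rational(39, 2) (q = Mul(Add(-5, Rational(1, 8)), -4) = Mul(Rational(-39, 8), -4) = Rational(39, 2) ≈ 19.500)
Function('r')(h) = Add(Rational(25, 8), Mul(Rational(39, 16), h)) (Function('r')(h) = Add(3, Mul(Rational(1, 8), Add(1, Mul(h, Rational(39, 2))))) = Add(3, Mul(Rational(1, 8), Add(1, Mul(Rational(39, 2), h)))) = Add(3, Add(Rational(1, 8), Mul(Rational(39, 16), h))) = Add(Rational(25, 8), Mul(Rational(39, 16), h)))
Mul(3, Add(0, Function('r')(Function('x')(1)))) = Mul(3, Add(0, Add(Rational(25, 8), Mul(Rational(39, 16), 2)))) = Mul(3, Add(0, Add(Rational(25, 8), Rational(39, 8)))) = Mul(3, Add(0, 8)) = Mul(3, 8) = 24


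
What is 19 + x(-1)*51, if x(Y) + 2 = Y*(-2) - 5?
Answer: -236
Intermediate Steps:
x(Y) = -7 - 2*Y (x(Y) = -2 + (Y*(-2) - 5) = -2 + (-2*Y - 5) = -2 + (-5 - 2*Y) = -7 - 2*Y)
19 + x(-1)*51 = 19 + (-7 - 2*(-1))*51 = 19 + (-7 + 2)*51 = 19 - 5*51 = 19 - 255 = -236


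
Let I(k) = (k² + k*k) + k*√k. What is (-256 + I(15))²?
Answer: 41011 + 5820*√15 ≈ 63552.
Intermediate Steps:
I(k) = k^(3/2) + 2*k² (I(k) = (k² + k²) + k^(3/2) = 2*k² + k^(3/2) = k^(3/2) + 2*k²)
(-256 + I(15))² = (-256 + (15^(3/2) + 2*15²))² = (-256 + (15*√15 + 2*225))² = (-256 + (15*√15 + 450))² = (-256 + (450 + 15*√15))² = (194 + 15*√15)²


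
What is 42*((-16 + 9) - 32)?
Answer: -1638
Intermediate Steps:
42*((-16 + 9) - 32) = 42*(-7 - 32) = 42*(-39) = -1638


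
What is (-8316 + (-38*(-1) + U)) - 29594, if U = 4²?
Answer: -37856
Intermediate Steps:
U = 16
(-8316 + (-38*(-1) + U)) - 29594 = (-8316 + (-38*(-1) + 16)) - 29594 = (-8316 + (38 + 16)) - 29594 = (-8316 + 54) - 29594 = -8262 - 29594 = -37856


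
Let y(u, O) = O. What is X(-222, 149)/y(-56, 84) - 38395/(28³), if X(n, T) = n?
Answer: -13773/3136 ≈ -4.3919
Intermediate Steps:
X(-222, 149)/y(-56, 84) - 38395/(28³) = -222/84 - 38395/(28³) = -222*1/84 - 38395/21952 = -37/14 - 38395*1/21952 = -37/14 - 5485/3136 = -13773/3136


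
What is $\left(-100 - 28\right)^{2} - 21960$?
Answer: $-5576$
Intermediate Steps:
$\left(-100 - 28\right)^{2} - 21960 = \left(-128\right)^{2} - 21960 = 16384 - 21960 = -5576$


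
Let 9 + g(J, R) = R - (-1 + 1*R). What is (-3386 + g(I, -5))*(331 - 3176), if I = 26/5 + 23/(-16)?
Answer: 9655930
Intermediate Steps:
I = 301/80 (I = 26*(⅕) + 23*(-1/16) = 26/5 - 23/16 = 301/80 ≈ 3.7625)
g(J, R) = -8 (g(J, R) = -9 + (R - (-1 + 1*R)) = -9 + (R - (-1 + R)) = -9 + (R + (1 - R)) = -9 + 1 = -8)
(-3386 + g(I, -5))*(331 - 3176) = (-3386 - 8)*(331 - 3176) = -3394*(-2845) = 9655930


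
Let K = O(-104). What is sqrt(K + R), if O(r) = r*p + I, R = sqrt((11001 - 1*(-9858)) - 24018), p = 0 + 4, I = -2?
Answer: sqrt(-418 + 9*I*sqrt(39)) ≈ 1.3715 + 20.491*I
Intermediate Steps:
p = 4
R = 9*I*sqrt(39) (R = sqrt((11001 + 9858) - 24018) = sqrt(20859 - 24018) = sqrt(-3159) = 9*I*sqrt(39) ≈ 56.205*I)
O(r) = -2 + 4*r (O(r) = r*4 - 2 = 4*r - 2 = -2 + 4*r)
K = -418 (K = -2 + 4*(-104) = -2 - 416 = -418)
sqrt(K + R) = sqrt(-418 + 9*I*sqrt(39))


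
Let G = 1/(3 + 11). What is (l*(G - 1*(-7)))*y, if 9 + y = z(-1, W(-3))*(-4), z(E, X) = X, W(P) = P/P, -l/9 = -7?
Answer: -11583/2 ≈ -5791.5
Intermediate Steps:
l = 63 (l = -9*(-7) = 63)
W(P) = 1
G = 1/14 ≈ 0.071429
y = -13 (y = -9 + 1*(-4) = -9 - 4 = -13)
(l*(G - 1*(-7)))*y = (63*(1/14 - 1*(-7)))*(-13) = (63*(1/14 + 7))*(-13) = (63*(99/14))*(-13) = (891/2)*(-13) = -11583/2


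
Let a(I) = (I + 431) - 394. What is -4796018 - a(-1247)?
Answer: -4794808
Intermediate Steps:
a(I) = 37 + I (a(I) = (431 + I) - 394 = 37 + I)
-4796018 - a(-1247) = -4796018 - (37 - 1247) = -4796018 - 1*(-1210) = -4796018 + 1210 = -4794808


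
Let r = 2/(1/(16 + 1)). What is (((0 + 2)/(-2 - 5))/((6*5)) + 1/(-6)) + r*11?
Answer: 78503/210 ≈ 373.82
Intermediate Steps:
r = 34 (r = 2/(1/17) = 2*17 = 34)
(((0 + 2)/(-2 - 5))/((6*5)) + 1/(-6)) + r*11 = (((0 + 2)/(-2 - 5))/((6*5)) + 1/(-6)) + 34*11 = ((2/(-7))/30 + 1*(-⅙)) + 374 = ((2*(-⅐))*(1/30) - ⅙) + 374 = (-2/7*1/30 - ⅙) + 374 = (-1/105 - ⅙) + 374 = -37/210 + 374 = 78503/210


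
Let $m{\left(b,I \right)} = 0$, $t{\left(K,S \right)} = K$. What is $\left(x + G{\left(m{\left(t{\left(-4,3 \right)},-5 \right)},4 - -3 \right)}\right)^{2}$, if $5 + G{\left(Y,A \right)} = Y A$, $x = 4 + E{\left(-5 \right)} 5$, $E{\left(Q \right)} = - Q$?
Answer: $576$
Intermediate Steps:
$x = 29$ ($x = 4 + \left(-1\right) \left(-5\right) 5 = 4 + 5 \cdot 5 = 4 + 25 = 29$)
$G{\left(Y,A \right)} = -5 + A Y$ ($G{\left(Y,A \right)} = -5 + Y A = -5 + A Y$)
$\left(x + G{\left(m{\left(t{\left(-4,3 \right)},-5 \right)},4 - -3 \right)}\right)^{2} = \left(29 - \left(5 - \left(4 - -3\right) 0\right)\right)^{2} = \left(29 - \left(5 - \left(4 + 3\right) 0\right)\right)^{2} = \left(29 + \left(-5 + 7 \cdot 0\right)\right)^{2} = \left(29 + \left(-5 + 0\right)\right)^{2} = \left(29 - 5\right)^{2} = 24^{2} = 576$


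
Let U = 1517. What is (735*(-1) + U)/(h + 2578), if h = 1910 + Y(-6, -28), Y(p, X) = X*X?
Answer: 391/2636 ≈ 0.14833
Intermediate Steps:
Y(p, X) = X²
h = 2694 (h = 1910 + (-28)² = 1910 + 784 = 2694)
(735*(-1) + U)/(h + 2578) = (735*(-1) + 1517)/(2694 + 2578) = (-735 + 1517)/5272 = 782*(1/5272) = 391/2636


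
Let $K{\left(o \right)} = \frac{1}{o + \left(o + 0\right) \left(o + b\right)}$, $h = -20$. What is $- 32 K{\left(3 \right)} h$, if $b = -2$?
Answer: $\frac{320}{3} \approx 106.67$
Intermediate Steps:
$K{\left(o \right)} = \frac{1}{o + o \left(-2 + o\right)}$ ($K{\left(o \right)} = \frac{1}{o + \left(o + 0\right) \left(o - 2\right)} = \frac{1}{o + o \left(-2 + o\right)}$)
$- 32 K{\left(3 \right)} h = - 32 \frac{1}{3 \left(-1 + 3\right)} \left(-20\right) = - 32 \frac{1}{3 \cdot 2} \left(-20\right) = - 32 \cdot \frac{1}{3} \cdot \frac{1}{2} \left(-20\right) = \left(-32\right) \frac{1}{6} \left(-20\right) = \left(- \frac{16}{3}\right) \left(-20\right) = \frac{320}{3}$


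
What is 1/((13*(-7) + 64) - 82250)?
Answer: -1/82277 ≈ -1.2154e-5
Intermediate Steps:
1/((13*(-7) + 64) - 82250) = 1/((-91 + 64) - 82250) = 1/(-27 - 82250) = 1/(-82277) = -1/82277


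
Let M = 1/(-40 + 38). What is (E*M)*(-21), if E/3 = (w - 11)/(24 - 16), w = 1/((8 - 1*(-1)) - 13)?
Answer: -2835/64 ≈ -44.297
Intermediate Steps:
w = -¼ (w = 1/((8 + 1) - 13) = 1/(9 - 13) = 1/(-4) = -¼ ≈ -0.25000)
E = -135/32 (E = 3*((-¼ - 11)/(24 - 16)) = 3*(-45/4/8) = 3*(-45/4*⅛) = 3*(-45/32) = -135/32 ≈ -4.2188)
M = -½ (M = 1/(-2) = -½ ≈ -0.50000)
(E*M)*(-21) = -135/32*(-½)*(-21) = (135/64)*(-21) = -2835/64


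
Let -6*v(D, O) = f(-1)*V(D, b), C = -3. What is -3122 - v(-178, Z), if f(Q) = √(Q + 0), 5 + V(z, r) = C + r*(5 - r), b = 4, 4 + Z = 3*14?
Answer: -3122 - 2*I/3 ≈ -3122.0 - 0.66667*I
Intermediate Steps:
Z = 38 (Z = -4 + 3*14 = -4 + 42 = 38)
V(z, r) = -8 + r*(5 - r) (V(z, r) = -5 + (-3 + r*(5 - r)) = -8 + r*(5 - r))
f(Q) = √Q
v(D, O) = 2*I/3 (v(D, O) = -√(-1)*(-8 - 1*4² + 5*4)/6 = -I*(-8 - 1*16 + 20)/6 = -I*(-8 - 16 + 20)/6 = -I*(-4)/6 = -(-2)*I/3 = 2*I/3)
-3122 - v(-178, Z) = -3122 - 2*I/3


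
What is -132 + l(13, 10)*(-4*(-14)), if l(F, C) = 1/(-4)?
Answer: -146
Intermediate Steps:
l(F, C) = -1/4
-132 + l(13, 10)*(-4*(-14)) = -132 - (-1)*(-14) = -132 - 1/4*56 = -132 - 14 = -146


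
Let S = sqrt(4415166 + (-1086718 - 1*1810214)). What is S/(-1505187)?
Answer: -sqrt(1518234)/1505187 ≈ -0.00081861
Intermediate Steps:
S = sqrt(1518234) (S = sqrt(4415166 + (-1086718 - 1810214)) = sqrt(4415166 - 2896932) = sqrt(1518234) ≈ 1232.2)
S/(-1505187) = sqrt(1518234)/(-1505187) = sqrt(1518234)*(-1/1505187) = -sqrt(1518234)/1505187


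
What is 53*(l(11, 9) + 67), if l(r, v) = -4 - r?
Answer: 2756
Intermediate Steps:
53*(l(11, 9) + 67) = 53*((-4 - 1*11) + 67) = 53*((-4 - 11) + 67) = 53*(-15 + 67) = 53*52 = 2756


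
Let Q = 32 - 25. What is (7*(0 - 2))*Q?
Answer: -98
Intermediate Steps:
Q = 7
(7*(0 - 2))*Q = (7*(0 - 2))*7 = (7*(-2))*7 = -14*7 = -98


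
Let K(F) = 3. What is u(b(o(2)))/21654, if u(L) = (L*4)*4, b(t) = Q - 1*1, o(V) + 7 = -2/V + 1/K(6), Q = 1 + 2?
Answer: 16/10827 ≈ 0.0014778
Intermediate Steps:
Q = 3
o(V) = -20/3 - 2/V (o(V) = -7 + (-2/V + 1/3) = -7 + (-2/V + 1*(⅓)) = -7 + (-2/V + ⅓) = -7 + (⅓ - 2/V) = -20/3 - 2/V)
b(t) = 2 (b(t) = 3 - 1*1 = 3 - 1 = 2)
u(L) = 16*L (u(L) = (4*L)*4 = 16*L)
u(b(o(2)))/21654 = (16*2)/21654 = 32*(1/21654) = 16/10827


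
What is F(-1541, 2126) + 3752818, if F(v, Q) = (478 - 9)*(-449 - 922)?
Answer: 3109819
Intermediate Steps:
F(v, Q) = -642999 (F(v, Q) = 469*(-1371) = -642999)
F(-1541, 2126) + 3752818 = -642999 + 3752818 = 3109819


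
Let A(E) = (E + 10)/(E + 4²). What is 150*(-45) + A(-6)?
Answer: -33748/5 ≈ -6749.6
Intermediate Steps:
A(E) = (10 + E)/(16 + E) (A(E) = (10 + E)/(E + 16) = (10 + E)/(16 + E))
150*(-45) + A(-6) = 150*(-45) + (10 - 6)/(16 - 6) = -6750 + 4/10 = -6750 + (⅒)*4 = -6750 + ⅖ = -33748/5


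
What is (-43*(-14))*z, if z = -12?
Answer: -7224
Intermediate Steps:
(-43*(-14))*z = -43*(-14)*(-12) = 602*(-12) = -7224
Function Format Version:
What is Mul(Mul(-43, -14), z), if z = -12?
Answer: -7224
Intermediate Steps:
Mul(Mul(-43, -14), z) = Mul(Mul(-43, -14), -12) = Mul(602, -12) = -7224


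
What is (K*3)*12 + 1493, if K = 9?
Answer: 1817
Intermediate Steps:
(K*3)*12 + 1493 = (9*3)*12 + 1493 = 27*12 + 1493 = 324 + 1493 = 1817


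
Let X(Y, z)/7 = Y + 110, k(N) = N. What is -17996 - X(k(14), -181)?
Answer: -18864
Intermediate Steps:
X(Y, z) = 770 + 7*Y (X(Y, z) = 7*(Y + 110) = 7*(110 + Y) = 770 + 7*Y)
-17996 - X(k(14), -181) = -17996 - (770 + 7*14) = -17996 - (770 + 98) = -17996 - 1*868 = -17996 - 868 = -18864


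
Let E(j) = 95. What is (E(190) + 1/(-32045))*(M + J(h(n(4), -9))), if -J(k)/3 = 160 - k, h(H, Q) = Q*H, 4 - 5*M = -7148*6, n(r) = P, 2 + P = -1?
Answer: 124501673778/160225 ≈ 7.7704e+5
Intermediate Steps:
P = -3 (P = -2 - 1 = -3)
n(r) = -3
M = 42892/5 (M = ⅘ - (-7148)*6/5 = ⅘ - ⅕*(-42888) = ⅘ + 42888/5 = 42892/5 ≈ 8578.4)
h(H, Q) = H*Q
J(k) = -480 + 3*k (J(k) = -3*(160 - k) = -480 + 3*k)
(E(190) + 1/(-32045))*(M + J(h(n(4), -9))) = (95 + 1/(-32045))*(42892/5 + (-480 + 3*(-3*(-9)))) = (95 - 1/32045)*(42892/5 + (-480 + 3*27)) = 3044274*(42892/5 + (-480 + 81))/32045 = 3044274*(42892/5 - 399)/32045 = (3044274/32045)*(40897/5) = 124501673778/160225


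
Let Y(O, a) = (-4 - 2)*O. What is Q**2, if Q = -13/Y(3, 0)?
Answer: 169/324 ≈ 0.52160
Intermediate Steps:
Y(O, a) = -6*O
Q = 13/18 (Q = -13/((-6*3)) = -13/(-18) = -13*(-1/18) = 13/18 ≈ 0.72222)
Q**2 = (13/18)**2 = 169/324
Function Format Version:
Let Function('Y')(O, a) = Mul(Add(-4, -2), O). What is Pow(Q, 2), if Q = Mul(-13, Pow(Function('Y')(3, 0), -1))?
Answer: Rational(169, 324) ≈ 0.52160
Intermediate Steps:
Function('Y')(O, a) = Mul(-6, O)
Q = Rational(13, 18) (Q = Mul(-13, Pow(Mul(-6, 3), -1)) = Mul(-13, Pow(-18, -1)) = Mul(-13, Rational(-1, 18)) = Rational(13, 18) ≈ 0.72222)
Pow(Q, 2) = Pow(Rational(13, 18), 2) = Rational(169, 324)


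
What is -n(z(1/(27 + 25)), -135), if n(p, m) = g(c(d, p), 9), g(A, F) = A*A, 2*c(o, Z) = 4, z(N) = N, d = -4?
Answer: -4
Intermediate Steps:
c(o, Z) = 2 (c(o, Z) = (½)*4 = 2)
g(A, F) = A²
n(p, m) = 4 (n(p, m) = 2² = 4)
-n(z(1/(27 + 25)), -135) = -1*4 = -4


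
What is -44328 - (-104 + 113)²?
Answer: -44409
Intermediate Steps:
-44328 - (-104 + 113)² = -44328 - 1*9² = -44328 - 1*81 = -44328 - 81 = -44409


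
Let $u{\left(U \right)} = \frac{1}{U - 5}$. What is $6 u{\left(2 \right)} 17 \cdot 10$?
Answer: $-340$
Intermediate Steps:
$u{\left(U \right)} = \frac{1}{-5 + U}$ ($u{\left(U \right)} = \frac{1}{U - 5} = \frac{1}{-5 + U}$)
$6 u{\left(2 \right)} 17 \cdot 10 = \frac{6}{-5 + 2} \cdot 17 \cdot 10 = \frac{6}{-3} \cdot 17 \cdot 10 = 6 \left(- \frac{1}{3}\right) 17 \cdot 10 = \left(-2\right) 17 \cdot 10 = \left(-34\right) 10 = -340$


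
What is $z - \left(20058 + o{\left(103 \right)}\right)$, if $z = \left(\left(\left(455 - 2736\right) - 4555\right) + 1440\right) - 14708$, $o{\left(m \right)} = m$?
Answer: $-40265$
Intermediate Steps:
$z = -20104$ ($z = \left(\left(-2281 - 4555\right) + 1440\right) - 14708 = \left(-6836 + 1440\right) - 14708 = -5396 - 14708 = -20104$)
$z - \left(20058 + o{\left(103 \right)}\right) = -20104 - 20161 = -40265$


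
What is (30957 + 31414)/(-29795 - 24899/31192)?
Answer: -277925176/132770077 ≈ -2.0933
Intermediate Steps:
(30957 + 31414)/(-29795 - 24899/31192) = 62371/(-29795 - 24899*1/31192) = 62371/(-29795 - 3557/4456) = 62371/(-132770077/4456) = 62371*(-4456/132770077) = -277925176/132770077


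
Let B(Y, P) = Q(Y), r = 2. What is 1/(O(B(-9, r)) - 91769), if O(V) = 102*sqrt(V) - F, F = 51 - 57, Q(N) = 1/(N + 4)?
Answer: -458815/42102251249 - 102*I*sqrt(5)/42102251249 ≈ -1.0898e-5 - 5.4173e-9*I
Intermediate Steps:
Q(N) = 1/(4 + N)
B(Y, P) = 1/(4 + Y)
F = -6
O(V) = 6 + 102*sqrt(V) (O(V) = 102*sqrt(V) - 1*(-6) = 102*sqrt(V) + 6 = 6 + 102*sqrt(V))
1/(O(B(-9, r)) - 91769) = 1/((6 + 102*sqrt(1/(4 - 9))) - 91769) = 1/((6 + 102*sqrt(1/(-5))) - 91769) = 1/((6 + 102*sqrt(-1/5)) - 91769) = 1/((6 + 102*(I*sqrt(5)/5)) - 91769) = 1/((6 + 102*I*sqrt(5)/5) - 91769) = 1/(-91763 + 102*I*sqrt(5)/5)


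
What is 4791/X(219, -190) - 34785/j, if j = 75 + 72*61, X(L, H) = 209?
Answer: 4710444/311201 ≈ 15.136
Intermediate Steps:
j = 4467 (j = 75 + 4392 = 4467)
4791/X(219, -190) - 34785/j = 4791/209 - 34785/4467 = 4791*(1/209) - 34785*1/4467 = 4791/209 - 11595/1489 = 4710444/311201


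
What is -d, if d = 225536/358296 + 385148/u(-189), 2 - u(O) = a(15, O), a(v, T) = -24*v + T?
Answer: -17265157268/24677637 ≈ -699.63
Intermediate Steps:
a(v, T) = T - 24*v
u(O) = 362 - O (u(O) = 2 - (O - 24*15) = 2 - (O - 360) = 2 - (-360 + O) = 2 + (360 - O) = 362 - O)
d = 17265157268/24677637 (d = 225536/358296 + 385148/(362 - 1*(-189)) = 225536*(1/358296) + 385148/(362 + 189) = 28192/44787 + 385148/551 = 17265157268/24677637 ≈ 699.63)
-d = -1*17265157268/24677637 = -17265157268/24677637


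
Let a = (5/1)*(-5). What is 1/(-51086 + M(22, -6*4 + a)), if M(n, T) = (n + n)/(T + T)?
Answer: -49/2503236 ≈ -1.9575e-5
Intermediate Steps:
a = -25 (a = (5*1)*(-5) = 5*(-5) = -25)
M(n, T) = n/T (M(n, T) = (2*n)/((2*T)) = (2*n)*(1/(2*T)) = n/T)
1/(-51086 + M(22, -6*4 + a)) = 1/(-51086 + 22/(-6*4 - 25)) = 1/(-51086 + 22/(-24 - 25)) = 1/(-51086 + 22/(-49)) = 1/(-51086 + 22*(-1/49)) = 1/(-51086 - 22/49) = 1/(-2503236/49) = -49/2503236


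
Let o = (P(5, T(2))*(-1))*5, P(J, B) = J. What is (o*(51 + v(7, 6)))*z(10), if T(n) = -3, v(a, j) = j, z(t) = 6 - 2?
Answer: -5700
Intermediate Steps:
z(t) = 4
o = -25 (o = (5*(-1))*5 = -5*5 = -25)
(o*(51 + v(7, 6)))*z(10) = -25*(51 + 6)*4 = -25*57*4 = -1425*4 = -5700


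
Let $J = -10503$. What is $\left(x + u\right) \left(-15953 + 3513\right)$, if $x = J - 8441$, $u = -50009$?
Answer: $857775320$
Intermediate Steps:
$x = -18944$ ($x = -10503 - 8441 = -18944$)
$\left(x + u\right) \left(-15953 + 3513\right) = \left(-18944 - 50009\right) \left(-15953 + 3513\right) = \left(-68953\right) \left(-12440\right) = 857775320$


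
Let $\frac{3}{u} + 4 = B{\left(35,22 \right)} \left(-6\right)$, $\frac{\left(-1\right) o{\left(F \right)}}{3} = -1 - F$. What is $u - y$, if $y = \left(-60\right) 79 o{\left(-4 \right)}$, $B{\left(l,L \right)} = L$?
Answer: $- \frac{5801763}{136} \approx -42660.0$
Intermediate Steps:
$o{\left(F \right)} = 3 + 3 F$ ($o{\left(F \right)} = - 3 \left(-1 - F\right) = 3 + 3 F$)
$y = 42660$ ($y = \left(-60\right) 79 \left(3 + 3 \left(-4\right)\right) = - 4740 \left(3 - 12\right) = \left(-4740\right) \left(-9\right) = 42660$)
$u = - \frac{3}{136}$ ($u = \frac{3}{-4 + 22 \left(-6\right)} = \frac{3}{-4 - 132} = \frac{3}{-136} = 3 \left(- \frac{1}{136}\right) = - \frac{3}{136} \approx -0.022059$)
$u - y = - \frac{3}{136} - 42660 = - \frac{5801763}{136}$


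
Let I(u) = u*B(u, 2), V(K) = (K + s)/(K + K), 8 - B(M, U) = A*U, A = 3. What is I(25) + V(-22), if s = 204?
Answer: 1009/22 ≈ 45.864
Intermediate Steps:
B(M, U) = 8 - 3*U
V(K) = (204 + K)/(2*K) (V(K) = (K + 204)/(K + K) = (204 + K)/((2*K)) = (204 + K)*(1/(2*K)) = (204 + K)/(2*K))
I(u) = 2*u (I(u) = u*(8 - 3*2) = u*(8 - 6) = u*2 = 2*u)
I(25) + V(-22) = 2*25 + (1/2)*(204 - 22)/(-22) = 50 + (1/2)*(-1/22)*182 = 50 - 91/22 = 1009/22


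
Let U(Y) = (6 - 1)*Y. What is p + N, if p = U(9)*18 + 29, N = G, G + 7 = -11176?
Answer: -10344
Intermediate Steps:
U(Y) = 5*Y
G = -11183 (G = -7 - 11176 = -11183)
N = -11183
p = 839 (p = (5*9)*18 + 29 = 45*18 + 29 = 810 + 29 = 839)
p + N = 839 - 11183 = -10344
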